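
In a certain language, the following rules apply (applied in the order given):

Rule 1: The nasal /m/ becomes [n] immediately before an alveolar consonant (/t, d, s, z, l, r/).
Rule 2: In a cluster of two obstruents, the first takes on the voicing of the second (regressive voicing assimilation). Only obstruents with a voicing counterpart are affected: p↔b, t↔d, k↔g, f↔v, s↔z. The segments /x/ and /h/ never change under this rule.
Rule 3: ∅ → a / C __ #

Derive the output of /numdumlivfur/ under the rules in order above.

nundunliffura

Rule 1 (nasal place assimilation): /m/ precedes the alveolar consonant /d/, so it assimilates in place to [n]. /m/ precedes the alveolar consonant /l/, so it assimilates in place to [n]. /numdumlivfur/ → nundunlivfur.
Rule 2 (regressive voicing assimilation): /v/ precedes the voiceless obstruent /f/, so it devoices to [f] by assimilation. /nundunlivfur/ → nundunliffur.
Rule 3 (final a-epenthesis): the form ends in the consonant /r/, so [a] is inserted word-finally. /nundunliffur/ → nundunliffura.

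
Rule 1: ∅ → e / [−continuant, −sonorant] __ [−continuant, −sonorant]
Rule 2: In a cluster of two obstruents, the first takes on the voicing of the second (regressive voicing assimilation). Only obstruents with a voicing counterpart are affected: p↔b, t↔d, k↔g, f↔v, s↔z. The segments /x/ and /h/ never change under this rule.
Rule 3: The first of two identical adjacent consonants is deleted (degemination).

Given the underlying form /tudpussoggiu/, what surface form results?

Rule 1 (stop-cluster e-epenthesis): /d/ and /p/ form a stop–stop cluster, so [e] is inserted between them. /g/ and /g/ form a stop–stop cluster, so [e] is inserted between them. /tudpussoggiu/ → tudepussogegiu.
Rule 2 (regressive voicing assimilation): no segment meets the environment; /tudepussogegiu/ is unchanged.
Rule 3 (degemination): /ss/ is a geminate; the first /s/ deletes. /tudepussogegiu/ → tudepusogegiu.

tudepusogegiu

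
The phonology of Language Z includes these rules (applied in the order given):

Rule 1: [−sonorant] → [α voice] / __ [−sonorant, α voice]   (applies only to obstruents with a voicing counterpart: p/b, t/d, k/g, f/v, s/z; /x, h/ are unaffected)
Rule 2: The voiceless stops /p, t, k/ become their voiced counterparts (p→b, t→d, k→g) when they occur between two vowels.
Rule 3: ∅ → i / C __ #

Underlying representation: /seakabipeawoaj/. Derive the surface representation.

Rule 1 (regressive voicing assimilation): no segment meets the environment; /seakabipeawoaj/ is unchanged.
Rule 2 (intervocalic voicing): /k/ is a voiceless stop between vowels /a/ and /a/, so it voices to [g]. /p/ is a voiceless stop between vowels /i/ and /e/, so it voices to [b]. /seakabipeawoaj/ → seagabibeawoaj.
Rule 3 (final i-epenthesis): the form ends in the consonant /j/, so [i] is inserted word-finally. /seagabibeawoaj/ → seagabibeawoaji.

seagabibeawoaji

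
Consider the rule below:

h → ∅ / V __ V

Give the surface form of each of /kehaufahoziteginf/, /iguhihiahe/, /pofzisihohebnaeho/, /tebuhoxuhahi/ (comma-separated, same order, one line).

/kehaufahoziteginf/: /h/ occurs between vowels /e/ and /a/, so it deletes. /h/ occurs between vowels /a/ and /o/, so it deletes. → [keaufaoziteginf].
/iguhihiahe/: /h/ occurs between vowels /u/ and /i/, so it deletes. /h/ occurs between vowels /i/ and /i/, so it deletes. /h/ occurs between vowels /a/ and /e/, so it deletes. → [iguiiae].
/pofzisihohebnaeho/: /h/ occurs between vowels /i/ and /o/, so it deletes. /h/ occurs between vowels /o/ and /e/, so it deletes. /h/ occurs between vowels /e/ and /o/, so it deletes. → [pofzisioebnaeo].
/tebuhoxuhahi/: /h/ occurs between vowels /u/ and /o/, so it deletes. /h/ occurs between vowels /u/ and /a/, so it deletes. /h/ occurs between vowels /a/ and /i/, so it deletes. → [tebuoxuai].

keaufaoziteginf, iguiiae, pofzisioebnaeo, tebuoxuai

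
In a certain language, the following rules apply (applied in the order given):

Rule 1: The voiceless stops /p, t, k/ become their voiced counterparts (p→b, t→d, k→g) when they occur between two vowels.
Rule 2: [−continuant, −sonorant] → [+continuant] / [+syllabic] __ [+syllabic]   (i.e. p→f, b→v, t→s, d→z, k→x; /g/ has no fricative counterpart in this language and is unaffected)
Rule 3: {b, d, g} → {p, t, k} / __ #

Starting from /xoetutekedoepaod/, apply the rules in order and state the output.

Rule 1 (intervocalic voicing): /t/ is a voiceless stop between vowels /e/ and /u/, so it voices to [d]. /t/ is a voiceless stop between vowels /u/ and /e/, so it voices to [d]. /k/ is a voiceless stop between vowels /e/ and /e/, so it voices to [g]. /p/ is a voiceless stop between vowels /e/ and /a/, so it voices to [b]. /xoetutekedoepaod/ → xoedudegedoebaod.
Rule 2 (intervocalic spirantization): /d/ is a stop between vowels /e/ and /u/, so it spirantizes to the fricative [z]. /d/ is a stop between vowels /u/ and /e/, so it spirantizes to the fricative [z]. /d/ is a stop between vowels /e/ and /o/, so it spirantizes to the fricative [z]. /b/ is a stop between vowels /e/ and /a/, so it spirantizes to the fricative [v]. /xoedudegedoebaod/ → xoezuzegezoevaod.
Rule 3 (final devoicing): /d/ is a voiced stop in word-final position, so it devoices to [t]. /xoezuzegezoevaod/ → xoezuzegezoevaot.

xoezuzegezoevaot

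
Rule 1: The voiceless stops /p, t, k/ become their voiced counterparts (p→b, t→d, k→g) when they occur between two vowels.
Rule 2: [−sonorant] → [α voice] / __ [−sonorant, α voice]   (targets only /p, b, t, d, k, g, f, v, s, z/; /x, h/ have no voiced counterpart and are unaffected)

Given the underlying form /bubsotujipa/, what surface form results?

Rule 1 (intervocalic voicing): /t/ is a voiceless stop between vowels /o/ and /u/, so it voices to [d]. /p/ is a voiceless stop between vowels /i/ and /a/, so it voices to [b]. /bubsotujipa/ → bubsodujiba.
Rule 2 (regressive voicing assimilation): /b/ precedes the voiceless obstruent /s/, so it devoices to [p] by assimilation. /bubsodujiba/ → bupsodujiba.

bupsodujiba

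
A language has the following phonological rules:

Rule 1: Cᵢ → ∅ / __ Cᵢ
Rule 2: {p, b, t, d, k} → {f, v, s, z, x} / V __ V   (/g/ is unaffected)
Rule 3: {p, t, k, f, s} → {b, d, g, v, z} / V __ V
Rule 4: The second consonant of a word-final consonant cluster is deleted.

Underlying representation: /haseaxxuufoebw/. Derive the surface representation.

hazeaxuuvoeb

Rule 1 (degemination): /xx/ is a geminate; the first /x/ deletes. /haseaxxuufoebw/ → haseaxuufoebw.
Rule 2 (intervocalic spirantization): no segment meets the environment; /haseaxuufoebw/ is unchanged.
Rule 3 (intervocalic voicing): /s/ is a voiceless obstruent between vowels /a/ and /e/, so it voices to [z]. /f/ is a voiceless obstruent between vowels /u/ and /o/, so it voices to [v]. /haseaxuufoebw/ → hazeaxuuvoebw.
Rule 4 (final cluster simplification): /w/ is the second consonant of a word-final cluster /bw/, so it deletes. /hazeaxuuvoebw/ → hazeaxuuvoeb.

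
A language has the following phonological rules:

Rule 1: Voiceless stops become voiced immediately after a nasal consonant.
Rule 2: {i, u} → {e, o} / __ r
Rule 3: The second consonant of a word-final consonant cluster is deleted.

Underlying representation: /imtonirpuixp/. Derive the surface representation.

Rule 1 (post-nasal voicing): /t/ is a voiceless stop immediately after the nasal /m/, so it voices to [d]. /imtonirpuixp/ → imdonirpuixp.
Rule 2 (pre-rhotic lowering): /i/ is a high vowel immediately before /r/, so it lowers to [e]. /imdonirpuixp/ → imdonerpuixp.
Rule 3 (final cluster simplification): /p/ is the second consonant of a word-final cluster /xp/, so it deletes. /imdonerpuixp/ → imdonerpuix.

imdonerpuix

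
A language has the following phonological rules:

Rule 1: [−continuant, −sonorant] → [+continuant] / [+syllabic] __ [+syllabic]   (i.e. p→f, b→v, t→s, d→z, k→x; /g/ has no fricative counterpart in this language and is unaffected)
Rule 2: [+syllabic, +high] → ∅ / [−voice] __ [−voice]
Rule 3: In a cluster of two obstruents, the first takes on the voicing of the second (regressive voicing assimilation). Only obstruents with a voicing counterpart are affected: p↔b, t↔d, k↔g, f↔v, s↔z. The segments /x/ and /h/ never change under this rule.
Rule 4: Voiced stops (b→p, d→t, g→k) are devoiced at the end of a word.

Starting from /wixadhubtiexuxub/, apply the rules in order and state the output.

wixathuptiexxup

Rule 1 (intervocalic spirantization): no segment meets the environment; /wixadhubtiexuxub/ is unchanged.
Rule 2 (high vowel syncope): /u/ is a high vowel flanked by voiceless consonants /x/ and /x/, so it deletes. /wixadhubtiexuxub/ → wixadhubtiexxub.
Rule 3 (regressive voicing assimilation): /d/ precedes the voiceless obstruent /h/, so it devoices to [t] by assimilation. /b/ precedes the voiceless obstruent /t/, so it devoices to [p] by assimilation. /wixadhubtiexxub/ → wixathuptiexxub.
Rule 4 (final devoicing): /b/ is a voiced stop in word-final position, so it devoices to [p]. /wixathuptiexxub/ → wixathuptiexxup.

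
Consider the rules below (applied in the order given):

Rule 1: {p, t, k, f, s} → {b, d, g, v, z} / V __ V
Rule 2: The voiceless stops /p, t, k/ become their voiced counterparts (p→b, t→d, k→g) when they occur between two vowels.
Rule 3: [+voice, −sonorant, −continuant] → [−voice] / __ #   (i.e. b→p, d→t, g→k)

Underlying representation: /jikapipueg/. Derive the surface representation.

Rule 1 (intervocalic voicing): /k/ is a voiceless obstruent between vowels /i/ and /a/, so it voices to [g]. /p/ is a voiceless obstruent between vowels /a/ and /i/, so it voices to [b]. /p/ is a voiceless obstruent between vowels /i/ and /u/, so it voices to [b]. /jikapipueg/ → jigabibueg.
Rule 2 (intervocalic voicing): no segment meets the environment; /jigabibueg/ is unchanged.
Rule 3 (final devoicing): /g/ is a voiced stop in word-final position, so it devoices to [k]. /jigabibueg/ → jigabibuek.

jigabibuek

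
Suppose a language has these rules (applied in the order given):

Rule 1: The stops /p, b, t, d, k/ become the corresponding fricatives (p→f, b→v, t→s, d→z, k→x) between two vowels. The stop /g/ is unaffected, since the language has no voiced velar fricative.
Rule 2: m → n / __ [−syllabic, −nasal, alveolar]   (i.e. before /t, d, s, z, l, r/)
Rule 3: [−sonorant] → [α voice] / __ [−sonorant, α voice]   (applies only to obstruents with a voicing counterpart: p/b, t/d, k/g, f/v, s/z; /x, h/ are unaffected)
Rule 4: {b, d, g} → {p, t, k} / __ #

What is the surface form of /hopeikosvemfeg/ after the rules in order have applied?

Rule 1 (intervocalic spirantization): /p/ is a stop between vowels /o/ and /e/, so it spirantizes to the fricative [f]. /k/ is a stop between vowels /i/ and /o/, so it spirantizes to the fricative [x]. /hopeikosvemfeg/ → hofeixosvemfeg.
Rule 2 (nasal place assimilation): no segment meets the environment; /hofeixosvemfeg/ is unchanged.
Rule 3 (regressive voicing assimilation): /s/ precedes the voiced obstruent /v/, so it voices to [z] by assimilation. /hofeixosvemfeg/ → hofeixozvemfeg.
Rule 4 (final devoicing): /g/ is a voiced stop in word-final position, so it devoices to [k]. /hofeixozvemfeg/ → hofeixozvemfek.

hofeixozvemfek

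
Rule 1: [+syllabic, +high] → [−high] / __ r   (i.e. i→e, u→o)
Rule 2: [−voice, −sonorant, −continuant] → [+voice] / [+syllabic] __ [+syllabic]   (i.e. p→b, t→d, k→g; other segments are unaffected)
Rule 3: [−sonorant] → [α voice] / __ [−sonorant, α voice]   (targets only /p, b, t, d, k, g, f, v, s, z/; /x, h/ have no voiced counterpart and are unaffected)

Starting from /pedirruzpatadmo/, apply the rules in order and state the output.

Rule 1 (pre-rhotic lowering): /i/ is a high vowel immediately before /r/, so it lowers to [e]. /pedirruzpatadmo/ → pederruzpatadmo.
Rule 2 (intervocalic voicing): /t/ is a voiceless stop between vowels /a/ and /a/, so it voices to [d]. /pederruzpatadmo/ → pederruzpadadmo.
Rule 3 (regressive voicing assimilation): /z/ precedes the voiceless obstruent /p/, so it devoices to [s] by assimilation. /pederruzpadadmo/ → pederruspadadmo.

pederruspadadmo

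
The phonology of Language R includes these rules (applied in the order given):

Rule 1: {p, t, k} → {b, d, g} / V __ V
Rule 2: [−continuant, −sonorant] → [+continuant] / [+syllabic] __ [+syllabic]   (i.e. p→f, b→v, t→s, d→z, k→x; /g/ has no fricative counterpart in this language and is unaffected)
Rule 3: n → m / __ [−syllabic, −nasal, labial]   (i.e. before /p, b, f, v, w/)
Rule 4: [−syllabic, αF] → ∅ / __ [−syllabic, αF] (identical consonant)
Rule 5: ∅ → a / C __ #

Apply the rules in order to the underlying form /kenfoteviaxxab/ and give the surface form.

kemfozeviaxaba

Rule 1 (intervocalic voicing): /t/ is a voiceless stop between vowels /o/ and /e/, so it voices to [d]. /kenfoteviaxxab/ → kenfodeviaxxab.
Rule 2 (intervocalic spirantization): /d/ is a stop between vowels /o/ and /e/, so it spirantizes to the fricative [z]. /kenfodeviaxxab/ → kenfozeviaxxab.
Rule 3 (nasal place assimilation): /n/ precedes the labial consonant /f/, so it assimilates in place to [m]. /kenfozeviaxxab/ → kemfozeviaxxab.
Rule 4 (degemination): /xx/ is a geminate; the first /x/ deletes. /kemfozeviaxxab/ → kemfozeviaxab.
Rule 5 (final a-epenthesis): the form ends in the consonant /b/, so [a] is inserted word-finally. /kemfozeviaxab/ → kemfozeviaxaba.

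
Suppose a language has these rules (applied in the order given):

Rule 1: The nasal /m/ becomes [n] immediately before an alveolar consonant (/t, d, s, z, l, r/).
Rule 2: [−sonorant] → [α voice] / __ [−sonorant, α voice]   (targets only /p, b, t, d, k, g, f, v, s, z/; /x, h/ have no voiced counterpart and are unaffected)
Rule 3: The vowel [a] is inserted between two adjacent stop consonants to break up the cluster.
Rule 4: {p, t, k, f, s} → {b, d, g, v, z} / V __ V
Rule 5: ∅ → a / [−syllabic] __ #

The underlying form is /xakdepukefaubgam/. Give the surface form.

xagadebugevaubagama

Rule 1 (nasal place assimilation): no segment meets the environment; /xakdepukefaubgam/ is unchanged.
Rule 2 (regressive voicing assimilation): /k/ precedes the voiced obstruent /d/, so it voices to [g] by assimilation. /xakdepukefaubgam/ → xagdepukefaubgam.
Rule 3 (stop-cluster a-epenthesis): /g/ and /d/ form a stop–stop cluster, so [a] is inserted between them. /b/ and /g/ form a stop–stop cluster, so [a] is inserted between them. /xagdepukefaubgam/ → xagadepukefaubagam.
Rule 4 (intervocalic voicing): /p/ is a voiceless obstruent between vowels /e/ and /u/, so it voices to [b]. /k/ is a voiceless obstruent between vowels /u/ and /e/, so it voices to [g]. /f/ is a voiceless obstruent between vowels /e/ and /a/, so it voices to [v]. /xagadepukefaubagam/ → xagadebugevaubagam.
Rule 5 (final a-epenthesis): the form ends in the consonant /m/, so [a] is inserted word-finally. /xagadebugevaubagam/ → xagadebugevaubagama.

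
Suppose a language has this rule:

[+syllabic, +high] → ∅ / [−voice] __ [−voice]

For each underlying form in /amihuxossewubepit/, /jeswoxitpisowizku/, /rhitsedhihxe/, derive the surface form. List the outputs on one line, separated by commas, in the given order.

amihxossewubept, jeswoxtpsowizku, rhtsedhhxe

/amihuxossewubepit/: /u/ is a high vowel flanked by voiceless consonants /h/ and /x/, so it deletes. /i/ is a high vowel flanked by voiceless consonants /p/ and /t/, so it deletes. → [amihxossewubept].
/jeswoxitpisowizku/: /i/ is a high vowel flanked by voiceless consonants /x/ and /t/, so it deletes. /i/ is a high vowel flanked by voiceless consonants /p/ and /s/, so it deletes. → [jeswoxtpsowizku].
/rhitsedhihxe/: /i/ is a high vowel flanked by voiceless consonants /h/ and /t/, so it deletes. /i/ is a high vowel flanked by voiceless consonants /h/ and /h/, so it deletes. → [rhtsedhhxe].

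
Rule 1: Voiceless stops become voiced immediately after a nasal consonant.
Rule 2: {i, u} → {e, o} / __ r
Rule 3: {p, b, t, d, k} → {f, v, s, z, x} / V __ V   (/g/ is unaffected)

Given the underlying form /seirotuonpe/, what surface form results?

seerosuonbe

Rule 1 (post-nasal voicing): /p/ is a voiceless stop immediately after the nasal /n/, so it voices to [b]. /seirotuonpe/ → seirotuonbe.
Rule 2 (pre-rhotic lowering): /i/ is a high vowel immediately before /r/, so it lowers to [e]. /seirotuonbe/ → seerotuonbe.
Rule 3 (intervocalic spirantization): /t/ is a stop between vowels /o/ and /u/, so it spirantizes to the fricative [s]. /seerotuonbe/ → seerosuonbe.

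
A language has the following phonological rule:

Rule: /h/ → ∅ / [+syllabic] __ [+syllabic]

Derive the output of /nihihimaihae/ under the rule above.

/h/ occurs between vowels /i/ and /i/, so it deletes.
/h/ occurs between vowels /i/ and /i/, so it deletes.
/h/ occurs between vowels /i/ and /a/, so it deletes.
Surface form: [niiimaiae].

niiimaiae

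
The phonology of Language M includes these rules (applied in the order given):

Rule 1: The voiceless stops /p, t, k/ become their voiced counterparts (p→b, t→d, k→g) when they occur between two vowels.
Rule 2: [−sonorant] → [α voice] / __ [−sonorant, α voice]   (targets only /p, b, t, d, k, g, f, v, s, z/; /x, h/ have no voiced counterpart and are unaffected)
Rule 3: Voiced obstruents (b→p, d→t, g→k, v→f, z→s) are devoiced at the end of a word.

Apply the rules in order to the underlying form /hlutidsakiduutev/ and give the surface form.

hluditsagiduudef

Rule 1 (intervocalic voicing): /t/ is a voiceless stop between vowels /u/ and /i/, so it voices to [d]. /k/ is a voiceless stop between vowels /a/ and /i/, so it voices to [g]. /t/ is a voiceless stop between vowels /u/ and /e/, so it voices to [d]. /hlutidsakiduutev/ → hludidsagiduudev.
Rule 2 (regressive voicing assimilation): /d/ precedes the voiceless obstruent /s/, so it devoices to [t] by assimilation. /hludidsagiduudev/ → hluditsagiduudev.
Rule 3 (final devoicing): /v/ is a voiced obstruent in word-final position, so it devoices to [f]. /hluditsagiduudev/ → hluditsagiduudef.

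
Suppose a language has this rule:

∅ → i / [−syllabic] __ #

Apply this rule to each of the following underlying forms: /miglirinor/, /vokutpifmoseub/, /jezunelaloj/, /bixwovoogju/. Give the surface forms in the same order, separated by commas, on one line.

/miglirinor/: the form ends in the consonant /r/, so [i] is inserted word-finally. → [miglirinori].
/vokutpifmoseub/: the form ends in the consonant /b/, so [i] is inserted word-finally. → [vokutpifmoseubi].
/jezunelaloj/: the form ends in the consonant /j/, so [i] is inserted word-finally. → [jezunelaloji].
/bixwovoogju/: the rule's environment is not met; surfaces unchanged as [bixwovoogju].

miglirinori, vokutpifmoseubi, jezunelaloji, bixwovoogju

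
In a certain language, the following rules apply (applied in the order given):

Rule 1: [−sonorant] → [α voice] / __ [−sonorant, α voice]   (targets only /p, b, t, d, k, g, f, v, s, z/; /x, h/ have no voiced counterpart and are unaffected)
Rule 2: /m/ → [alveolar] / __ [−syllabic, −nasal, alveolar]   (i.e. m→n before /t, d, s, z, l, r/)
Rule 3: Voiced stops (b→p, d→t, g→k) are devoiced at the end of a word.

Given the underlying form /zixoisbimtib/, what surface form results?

zixoizbintip

Rule 1 (regressive voicing assimilation): /s/ precedes the voiced obstruent /b/, so it voices to [z] by assimilation. /zixoisbimtib/ → zixoizbimtib.
Rule 2 (nasal place assimilation): /m/ precedes the alveolar consonant /t/, so it assimilates in place to [n]. /zixoizbimtib/ → zixoizbintib.
Rule 3 (final devoicing): /b/ is a voiced stop in word-final position, so it devoices to [p]. /zixoizbintib/ → zixoizbintip.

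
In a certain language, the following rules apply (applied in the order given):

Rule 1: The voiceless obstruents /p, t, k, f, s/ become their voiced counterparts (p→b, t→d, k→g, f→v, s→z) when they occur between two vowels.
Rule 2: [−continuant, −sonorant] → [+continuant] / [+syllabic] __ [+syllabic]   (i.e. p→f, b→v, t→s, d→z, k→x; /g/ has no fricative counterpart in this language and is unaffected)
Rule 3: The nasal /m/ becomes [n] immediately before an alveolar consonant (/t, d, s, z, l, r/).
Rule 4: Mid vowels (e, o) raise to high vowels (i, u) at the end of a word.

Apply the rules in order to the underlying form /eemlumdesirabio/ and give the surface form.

eenlundeziraviu

Rule 1 (intervocalic voicing): /s/ is a voiceless obstruent between vowels /e/ and /i/, so it voices to [z]. /eemlumdesirabio/ → eemlumdezirabio.
Rule 2 (intervocalic spirantization): /b/ is a stop between vowels /a/ and /i/, so it spirantizes to the fricative [v]. /eemlumdezirabio/ → eemlumdeziravio.
Rule 3 (nasal place assimilation): /m/ precedes the alveolar consonant /l/, so it assimilates in place to [n]. /m/ precedes the alveolar consonant /d/, so it assimilates in place to [n]. /eemlumdeziravio/ → eenlundeziravio.
Rule 4 (final vowel raising): /o/ is a mid vowel in word-final position, so it raises to [u]. /eenlundeziravio/ → eenlundeziraviu.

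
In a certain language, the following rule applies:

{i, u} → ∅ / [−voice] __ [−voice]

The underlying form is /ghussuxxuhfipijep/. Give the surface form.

ghssxxhfpijep

/u/ is a high vowel flanked by voiceless consonants /h/ and /s/, so it deletes.
/u/ is a high vowel flanked by voiceless consonants /s/ and /x/, so it deletes.
/u/ is a high vowel flanked by voiceless consonants /x/ and /h/, so it deletes.
/i/ is a high vowel flanked by voiceless consonants /f/ and /p/, so it deletes.
The other instance of /i/ does not occur in the required environment and remains unchanged.
Surface form: [ghssxxhfpijep].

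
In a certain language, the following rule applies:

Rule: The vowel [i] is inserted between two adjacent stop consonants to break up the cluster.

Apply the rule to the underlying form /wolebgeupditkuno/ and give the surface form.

wolebigeupiditikuno

/b/ and /g/ form a stop–stop cluster, so [i] is inserted between them.
/p/ and /d/ form a stop–stop cluster, so [i] is inserted between them.
/t/ and /k/ form a stop–stop cluster, so [i] is inserted between them.
Surface form: [wolebigeupiditikuno].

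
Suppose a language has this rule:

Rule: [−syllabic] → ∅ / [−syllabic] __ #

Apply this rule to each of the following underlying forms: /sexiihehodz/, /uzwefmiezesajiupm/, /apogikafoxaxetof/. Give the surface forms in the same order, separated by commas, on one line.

sexiihehod, uzwefmiezesajiup, apogikafoxaxetof

/sexiihehodz/: /z/ is the second consonant of a word-final cluster /dz/, so it deletes. → [sexiihehod].
/uzwefmiezesajiupm/: /m/ is the second consonant of a word-final cluster /pm/, so it deletes. → [uzwefmiezesajiup].
/apogikafoxaxetof/: the rule's environment is not met; surfaces unchanged as [apogikafoxaxetof].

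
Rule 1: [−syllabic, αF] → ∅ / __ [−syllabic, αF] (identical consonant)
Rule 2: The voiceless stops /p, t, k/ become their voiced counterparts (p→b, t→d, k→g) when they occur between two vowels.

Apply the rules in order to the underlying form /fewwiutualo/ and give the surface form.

fewiudualo

Rule 1 (degemination): /ww/ is a geminate; the first /w/ deletes. /fewwiutualo/ → fewiutualo.
Rule 2 (intervocalic voicing): /t/ is a voiceless stop between vowels /u/ and /u/, so it voices to [d]. /fewiutualo/ → fewiudualo.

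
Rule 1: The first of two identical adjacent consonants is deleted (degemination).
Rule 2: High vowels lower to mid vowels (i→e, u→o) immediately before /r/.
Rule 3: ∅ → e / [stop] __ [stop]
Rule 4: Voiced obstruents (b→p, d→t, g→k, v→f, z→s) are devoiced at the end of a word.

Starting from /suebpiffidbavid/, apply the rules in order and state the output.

Rule 1 (degemination): /ff/ is a geminate; the first /f/ deletes. /suebpiffidbavid/ → suebpifidbavid.
Rule 2 (pre-rhotic lowering): no segment meets the environment; /suebpifidbavid/ is unchanged.
Rule 3 (stop-cluster e-epenthesis): /b/ and /p/ form a stop–stop cluster, so [e] is inserted between them. /d/ and /b/ form a stop–stop cluster, so [e] is inserted between them. /suebpifidbavid/ → suebepifidebavid.
Rule 4 (final devoicing): /d/ is a voiced obstruent in word-final position, so it devoices to [t]. /suebepifidebavid/ → suebepifidebavit.

suebepifidebavit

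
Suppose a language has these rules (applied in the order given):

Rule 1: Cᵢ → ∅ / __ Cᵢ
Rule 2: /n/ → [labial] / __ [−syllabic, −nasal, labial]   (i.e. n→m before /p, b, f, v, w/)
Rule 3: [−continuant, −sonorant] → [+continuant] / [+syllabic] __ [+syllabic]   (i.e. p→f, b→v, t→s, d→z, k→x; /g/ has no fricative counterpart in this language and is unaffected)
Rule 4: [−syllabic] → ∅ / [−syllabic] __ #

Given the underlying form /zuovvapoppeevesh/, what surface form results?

Rule 1 (degemination): /vv/ is a geminate; the first /v/ deletes. /pp/ is a geminate; the first /p/ deletes. /zuovvapoppeevesh/ → zuovapopeevesh.
Rule 2 (nasal place assimilation): no segment meets the environment; /zuovapopeevesh/ is unchanged.
Rule 3 (intervocalic spirantization): /p/ is a stop between vowels /a/ and /o/, so it spirantizes to the fricative [f]. /p/ is a stop between vowels /o/ and /e/, so it spirantizes to the fricative [f]. /zuovapopeevesh/ → zuovafofeevesh.
Rule 4 (final cluster simplification): /h/ is the second consonant of a word-final cluster /sh/, so it deletes. /zuovafofeevesh/ → zuovafofeeves.

zuovafofeeves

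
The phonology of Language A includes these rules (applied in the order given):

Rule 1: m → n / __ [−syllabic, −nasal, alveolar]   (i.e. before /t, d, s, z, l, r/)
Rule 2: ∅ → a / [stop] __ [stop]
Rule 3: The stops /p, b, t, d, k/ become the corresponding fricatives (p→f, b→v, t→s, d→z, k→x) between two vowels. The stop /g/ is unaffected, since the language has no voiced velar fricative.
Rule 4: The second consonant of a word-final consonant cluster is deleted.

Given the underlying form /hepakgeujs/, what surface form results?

Rule 1 (nasal place assimilation): no segment meets the environment; /hepakgeujs/ is unchanged.
Rule 2 (stop-cluster a-epenthesis): /k/ and /g/ form a stop–stop cluster, so [a] is inserted between them. /hepakgeujs/ → hepakageujs.
Rule 3 (intervocalic spirantization): /p/ is a stop between vowels /e/ and /a/, so it spirantizes to the fricative [f]. /k/ is a stop between vowels /a/ and /a/, so it spirantizes to the fricative [x]. /hepakageujs/ → hefaxageujs.
Rule 4 (final cluster simplification): /s/ is the second consonant of a word-final cluster /js/, so it deletes. /hefaxageujs/ → hefaxageuj.

hefaxageuj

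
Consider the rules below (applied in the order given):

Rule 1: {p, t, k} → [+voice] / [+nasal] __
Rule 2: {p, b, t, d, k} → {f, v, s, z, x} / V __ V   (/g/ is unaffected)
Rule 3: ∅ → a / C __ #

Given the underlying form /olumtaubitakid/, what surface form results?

olumdauvisaxida

Rule 1 (post-nasal voicing): /t/ is a voiceless stop immediately after the nasal /m/, so it voices to [d]. /olumtaubitakid/ → olumdaubitakid.
Rule 2 (intervocalic spirantization): /b/ is a stop between vowels /u/ and /i/, so it spirantizes to the fricative [v]. /t/ is a stop between vowels /i/ and /a/, so it spirantizes to the fricative [s]. /k/ is a stop between vowels /a/ and /i/, so it spirantizes to the fricative [x]. /olumdaubitakid/ → olumdauvisaxid.
Rule 3 (final a-epenthesis): the form ends in the consonant /d/, so [a] is inserted word-finally. /olumdauvisaxid/ → olumdauvisaxida.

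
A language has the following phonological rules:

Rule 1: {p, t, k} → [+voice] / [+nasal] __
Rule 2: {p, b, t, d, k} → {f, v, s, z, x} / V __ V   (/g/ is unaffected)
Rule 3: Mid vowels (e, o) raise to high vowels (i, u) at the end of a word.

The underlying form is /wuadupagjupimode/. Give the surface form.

wuazufagjufimozi

Rule 1 (post-nasal voicing): no segment meets the environment; /wuadupagjupimode/ is unchanged.
Rule 2 (intervocalic spirantization): /d/ is a stop between vowels /a/ and /u/, so it spirantizes to the fricative [z]. /p/ is a stop between vowels /u/ and /a/, so it spirantizes to the fricative [f]. /p/ is a stop between vowels /u/ and /i/, so it spirantizes to the fricative [f]. /d/ is a stop between vowels /o/ and /e/, so it spirantizes to the fricative [z]. /wuadupagjupimode/ → wuazufagjufimoze.
Rule 3 (final vowel raising): /e/ is a mid vowel in word-final position, so it raises to [i]. /wuazufagjufimoze/ → wuazufagjufimozi.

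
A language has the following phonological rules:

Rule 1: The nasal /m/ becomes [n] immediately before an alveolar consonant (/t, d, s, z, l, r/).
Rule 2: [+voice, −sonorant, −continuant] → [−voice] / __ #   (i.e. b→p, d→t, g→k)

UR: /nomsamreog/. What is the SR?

nonsanreok

Rule 1 (nasal place assimilation): /m/ precedes the alveolar consonant /s/, so it assimilates in place to [n]. /m/ precedes the alveolar consonant /r/, so it assimilates in place to [n]. /nomsamreog/ → nonsanreog.
Rule 2 (final devoicing): /g/ is a voiced stop in word-final position, so it devoices to [k]. /nonsanreog/ → nonsanreok.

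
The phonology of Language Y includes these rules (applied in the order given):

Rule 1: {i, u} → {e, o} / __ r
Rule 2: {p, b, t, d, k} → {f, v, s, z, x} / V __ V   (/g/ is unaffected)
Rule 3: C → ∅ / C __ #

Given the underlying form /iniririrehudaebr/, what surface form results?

inerererehuzaeb

Rule 1 (pre-rhotic lowering): /i/ is a high vowel immediately before /r/, so it lowers to [e]. /i/ is a high vowel immediately before /r/, so it lowers to [e]. /i/ is a high vowel immediately before /r/, so it lowers to [e]. /iniririrehudaebr/ → inerererehudaebr.
Rule 2 (intervocalic spirantization): /d/ is a stop between vowels /u/ and /a/, so it spirantizes to the fricative [z]. /inerererehudaebr/ → inerererehuzaebr.
Rule 3 (final cluster simplification): /r/ is the second consonant of a word-final cluster /br/, so it deletes. /inerererehuzaebr/ → inerererehuzaeb.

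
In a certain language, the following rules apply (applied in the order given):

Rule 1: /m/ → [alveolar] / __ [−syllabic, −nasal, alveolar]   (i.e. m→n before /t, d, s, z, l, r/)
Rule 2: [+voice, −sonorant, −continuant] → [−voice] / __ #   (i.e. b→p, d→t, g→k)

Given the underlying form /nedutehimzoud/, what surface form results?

Rule 1 (nasal place assimilation): /m/ precedes the alveolar consonant /z/, so it assimilates in place to [n]. /nedutehimzoud/ → nedutehinzoud.
Rule 2 (final devoicing): /d/ is a voiced stop in word-final position, so it devoices to [t]. /nedutehinzoud/ → nedutehinzout.

nedutehinzout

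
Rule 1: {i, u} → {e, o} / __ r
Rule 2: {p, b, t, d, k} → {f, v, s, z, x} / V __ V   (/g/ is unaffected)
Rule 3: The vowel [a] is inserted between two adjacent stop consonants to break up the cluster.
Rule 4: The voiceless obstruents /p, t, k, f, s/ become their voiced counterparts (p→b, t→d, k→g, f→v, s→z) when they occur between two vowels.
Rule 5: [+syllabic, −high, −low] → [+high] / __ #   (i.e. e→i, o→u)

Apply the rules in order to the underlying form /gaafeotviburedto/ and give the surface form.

gaaveotvivoredadu

Rule 1 (pre-rhotic lowering): /u/ is a high vowel immediately before /r/, so it lowers to [o]. /gaafeotviburedto/ → gaafeotviboredto.
Rule 2 (intervocalic spirantization): /b/ is a stop between vowels /i/ and /o/, so it spirantizes to the fricative [v]. /gaafeotviboredto/ → gaafeotvivoredto.
Rule 3 (stop-cluster a-epenthesis): /d/ and /t/ form a stop–stop cluster, so [a] is inserted between them. /gaafeotvivoredto/ → gaafeotvivoredato.
Rule 4 (intervocalic voicing): /f/ is a voiceless obstruent between vowels /a/ and /e/, so it voices to [v]. /t/ is a voiceless obstruent between vowels /a/ and /o/, so it voices to [d]. /gaafeotvivoredato/ → gaaveotvivoredado.
Rule 5 (final vowel raising): /o/ is a mid vowel in word-final position, so it raises to [u]. /gaaveotvivoredado/ → gaaveotvivoredadu.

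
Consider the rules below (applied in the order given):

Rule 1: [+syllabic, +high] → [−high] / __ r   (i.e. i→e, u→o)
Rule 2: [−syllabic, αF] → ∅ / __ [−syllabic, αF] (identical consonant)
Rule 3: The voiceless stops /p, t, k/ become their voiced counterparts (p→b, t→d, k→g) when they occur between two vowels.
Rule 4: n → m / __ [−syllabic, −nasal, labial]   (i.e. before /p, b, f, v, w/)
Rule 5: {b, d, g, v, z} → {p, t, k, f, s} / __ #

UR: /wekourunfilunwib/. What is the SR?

wegoorumfilumwip

Rule 1 (pre-rhotic lowering): /u/ is a high vowel immediately before /r/, so it lowers to [o]. /wekourunfilunwib/ → wekoorunfilunwib.
Rule 2 (degemination): no segment meets the environment; /wekoorunfilunwib/ is unchanged.
Rule 3 (intervocalic voicing): /k/ is a voiceless stop between vowels /e/ and /o/, so it voices to [g]. /wekoorunfilunwib/ → wegoorunfilunwib.
Rule 4 (nasal place assimilation): /n/ precedes the labial consonant /f/, so it assimilates in place to [m]. /n/ precedes the labial consonant /w/, so it assimilates in place to [m]. /wegoorunfilunwib/ → wegoorumfilumwib.
Rule 5 (final devoicing): /b/ is a voiced obstruent in word-final position, so it devoices to [p]. /wegoorumfilumwib/ → wegoorumfilumwip.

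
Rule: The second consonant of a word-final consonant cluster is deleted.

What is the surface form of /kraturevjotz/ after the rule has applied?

kraturevjot

/z/ is the second consonant of a word-final cluster /tz/, so it deletes.
Surface form: [kraturevjot].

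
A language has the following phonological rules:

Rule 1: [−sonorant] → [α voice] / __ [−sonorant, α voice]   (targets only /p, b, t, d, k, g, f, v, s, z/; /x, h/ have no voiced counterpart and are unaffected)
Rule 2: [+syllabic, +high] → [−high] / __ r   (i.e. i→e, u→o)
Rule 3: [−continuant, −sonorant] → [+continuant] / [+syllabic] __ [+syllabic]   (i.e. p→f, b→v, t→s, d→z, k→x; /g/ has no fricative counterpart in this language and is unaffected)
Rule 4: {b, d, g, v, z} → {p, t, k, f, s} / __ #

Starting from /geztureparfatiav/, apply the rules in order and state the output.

gestorefarfasiaf

Rule 1 (regressive voicing assimilation): /z/ precedes the voiceless obstruent /t/, so it devoices to [s] by assimilation. /geztureparfatiav/ → gestureparfatiav.
Rule 2 (pre-rhotic lowering): /u/ is a high vowel immediately before /r/, so it lowers to [o]. /gestureparfatiav/ → gestoreparfatiav.
Rule 3 (intervocalic spirantization): /p/ is a stop between vowels /e/ and /a/, so it spirantizes to the fricative [f]. /t/ is a stop between vowels /a/ and /i/, so it spirantizes to the fricative [s]. /gestoreparfatiav/ → gestorefarfasiav.
Rule 4 (final devoicing): /v/ is a voiced obstruent in word-final position, so it devoices to [f]. /gestorefarfasiav/ → gestorefarfasiaf.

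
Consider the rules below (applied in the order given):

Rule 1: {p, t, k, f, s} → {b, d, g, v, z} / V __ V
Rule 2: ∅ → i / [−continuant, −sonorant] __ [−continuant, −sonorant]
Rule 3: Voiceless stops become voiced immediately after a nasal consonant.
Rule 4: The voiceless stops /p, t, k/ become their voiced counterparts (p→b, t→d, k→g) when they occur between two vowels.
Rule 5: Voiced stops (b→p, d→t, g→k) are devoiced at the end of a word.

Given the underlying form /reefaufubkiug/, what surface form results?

Rule 1 (intervocalic voicing): /f/ is a voiceless obstruent between vowels /e/ and /a/, so it voices to [v]. /f/ is a voiceless obstruent between vowels /u/ and /u/, so it voices to [v]. /reefaufubkiug/ → reevauvubkiug.
Rule 2 (stop-cluster i-epenthesis): /b/ and /k/ form a stop–stop cluster, so [i] is inserted between them. /reevauvubkiug/ → reevauvubikiug.
Rule 3 (post-nasal voicing): no segment meets the environment; /reevauvubikiug/ is unchanged.
Rule 4 (intervocalic voicing): /k/ is a voiceless stop between vowels /i/ and /i/, so it voices to [g]. /reevauvubikiug/ → reevauvubigiug.
Rule 5 (final devoicing): /g/ is a voiced stop in word-final position, so it devoices to [k]. /reevauvubigiug/ → reevauvubigiuk.

reevauvubigiuk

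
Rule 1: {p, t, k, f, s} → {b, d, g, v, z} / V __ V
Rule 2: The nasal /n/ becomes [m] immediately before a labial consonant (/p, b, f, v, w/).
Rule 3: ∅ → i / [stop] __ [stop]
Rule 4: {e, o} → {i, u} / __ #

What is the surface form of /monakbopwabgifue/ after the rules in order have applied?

Rule 1 (intervocalic voicing): /f/ is a voiceless obstruent between vowels /i/ and /u/, so it voices to [v]. /monakbopwabgifue/ → monakbopwabgivue.
Rule 2 (nasal place assimilation): no segment meets the environment; /monakbopwabgivue/ is unchanged.
Rule 3 (stop-cluster i-epenthesis): /k/ and /b/ form a stop–stop cluster, so [i] is inserted between them. /b/ and /g/ form a stop–stop cluster, so [i] is inserted between them. /monakbopwabgivue/ → monakibopwabigivue.
Rule 4 (final vowel raising): /e/ is a mid vowel in word-final position, so it raises to [i]. /monakibopwabigivue/ → monakibopwabigivui.

monakibopwabigivui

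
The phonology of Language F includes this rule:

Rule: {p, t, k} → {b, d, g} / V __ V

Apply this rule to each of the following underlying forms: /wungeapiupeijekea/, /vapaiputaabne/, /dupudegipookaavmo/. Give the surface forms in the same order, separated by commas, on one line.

wungeabiubeijegea, vabaibudaabne, dubudegiboogaavmo

/wungeapiupeijekea/: /p/ is a voiceless stop between vowels /a/ and /i/, so it voices to [b]. /p/ is a voiceless stop between vowels /u/ and /e/, so it voices to [b]. /k/ is a voiceless stop between vowels /e/ and /e/, so it voices to [g]. → [wungeabiubeijegea].
/vapaiputaabne/: /p/ is a voiceless stop between vowels /a/ and /a/, so it voices to [b]. /p/ is a voiceless stop between vowels /i/ and /u/, so it voices to [b]. /t/ is a voiceless stop between vowels /u/ and /a/, so it voices to [d]. → [vabaibudaabne].
/dupudegipookaavmo/: /p/ is a voiceless stop between vowels /u/ and /u/, so it voices to [b]. /p/ is a voiceless stop between vowels /i/ and /o/, so it voices to [b]. /k/ is a voiceless stop between vowels /o/ and /a/, so it voices to [g]. → [dubudegiboogaavmo].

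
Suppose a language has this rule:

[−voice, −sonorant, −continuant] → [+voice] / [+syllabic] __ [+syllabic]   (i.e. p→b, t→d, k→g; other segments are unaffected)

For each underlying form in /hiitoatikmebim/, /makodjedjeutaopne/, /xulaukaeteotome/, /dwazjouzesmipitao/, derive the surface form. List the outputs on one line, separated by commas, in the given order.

hiidoadikmebim, magodjedjeudaopne, xulaugaedeodome, dwazjouzesmibidao

/hiitoatikmebim/: /t/ is a voiceless stop between vowels /i/ and /o/, so it voices to [d]. /t/ is a voiceless stop between vowels /a/ and /i/, so it voices to [d]. → [hiidoadikmebim].
/makodjedjeutaopne/: /k/ is a voiceless stop between vowels /a/ and /o/, so it voices to [g]. /t/ is a voiceless stop between vowels /u/ and /a/, so it voices to [d]. → [magodjedjeudaopne].
/xulaukaeteotome/: /k/ is a voiceless stop between vowels /u/ and /a/, so it voices to [g]. /t/ is a voiceless stop between vowels /e/ and /e/, so it voices to [d]. /t/ is a voiceless stop between vowels /o/ and /o/, so it voices to [d]. → [xulaugaedeodome].
/dwazjouzesmipitao/: /p/ is a voiceless stop between vowels /i/ and /i/, so it voices to [b]. /t/ is a voiceless stop between vowels /i/ and /a/, so it voices to [d]. → [dwazjouzesmibidao].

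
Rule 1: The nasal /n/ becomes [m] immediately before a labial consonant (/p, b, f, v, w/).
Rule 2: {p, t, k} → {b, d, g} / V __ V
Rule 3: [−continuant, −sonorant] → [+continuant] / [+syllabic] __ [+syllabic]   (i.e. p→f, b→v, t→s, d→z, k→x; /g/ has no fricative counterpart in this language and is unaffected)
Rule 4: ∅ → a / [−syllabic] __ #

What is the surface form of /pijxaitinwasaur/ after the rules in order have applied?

pijxaizimwasaura

Rule 1 (nasal place assimilation): /n/ precedes the labial consonant /w/, so it assimilates in place to [m]. /pijxaitinwasaur/ → pijxaitimwasaur.
Rule 2 (intervocalic voicing): /t/ is a voiceless stop between vowels /i/ and /i/, so it voices to [d]. /pijxaitimwasaur/ → pijxaidimwasaur.
Rule 3 (intervocalic spirantization): /d/ is a stop between vowels /i/ and /i/, so it spirantizes to the fricative [z]. /pijxaidimwasaur/ → pijxaizimwasaur.
Rule 4 (final a-epenthesis): the form ends in the consonant /r/, so [a] is inserted word-finally. /pijxaizimwasaur/ → pijxaizimwasaura.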